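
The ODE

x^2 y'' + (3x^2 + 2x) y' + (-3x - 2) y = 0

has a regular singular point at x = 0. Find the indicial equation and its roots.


Divide by x^2 to reach normal form y'' + P_1(x) y' + P_2(x) y = 0 with P_1(x) = 3 + 2/x and P_2(x) = -3/x - 2/x^2.
x = 0 is a singular point because the y'-coefficient 3 + 2/x has a pole at x = 0 and the y-coefficient -3/x - 2/x^2 has a pole at x = 0.
It is a regular singular point because x P_1(x) = p(x) = 3x + 2 and x^2 P_2(x) = q(x) = -3x - 2 are polynomials, hence analytic at x = 0.
p(0) = 2,  q(0) = -2.
Indicial equation: r(r-1) + p(0) r + q(0) = 0, i.e. r^2 + (p(0) - 1) r + q(0) = 0, i.e. r^2 + 1 r - 2 = 0.
Discriminant: (1)^2 - 4(-2) = 9, so r = (-1 ± 3)/2.
Solving: r_1 = 1, r_2 = -2.

indicial: r^2 + 1 r - 2 = 0; roots r_1 = 1, r_2 = -2


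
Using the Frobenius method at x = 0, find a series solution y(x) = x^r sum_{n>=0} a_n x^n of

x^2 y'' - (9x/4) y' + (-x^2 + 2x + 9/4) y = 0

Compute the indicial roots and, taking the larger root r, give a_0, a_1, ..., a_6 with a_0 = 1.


Write in Frobenius form y'' + (p(x)/x) y' + (q(x)/x^2) y = 0:
  p(x) = -9/4,  q(x) = -x^2 + 2x + 9/4.
Indicial equation: r(r-1) + (-9/4) r + (9/4) = 0 -> roots r_1 = 9/4, r_2 = 1.
Take r = r_1 = 9/4. Let y(x) = x^r sum_{n>=0} a_n x^n with a_0 = 1.
Substitute y = x^r sum a_n x^n and match x^{r+n}. The recurrence is
  D(n) a_n + 2 a_{n-1} - 1 a_{n-2} = 0,  where D(n) = (r+n)(r+n-1) + (-9/4)(r+n) + (9/4).
  a_n = [-2 a_{n-1} + 1 a_{n-2}] / D(n).
Since the indicial polynomial factors as (r - r_1)(r - r_2), D(n) = (r_1 + n - r_1)(r_1 + n - r_2) = n(n + 5/4).
Evaluating step by step (a_0 = 1):
  n = 1: D(1) = 1(1 + 5/4) = 9/4; numerator = -2(1) = -2; a_1 = (-2)/(9/4) = -8/9
  n = 2: D(2) = 2(2 + 5/4) = 13/2; numerator = -2(-8/9) + 1(1) = 25/9; a_2 = (25/9)/(13/2) = 50/117
  n = 3: D(3) = 3(3 + 5/4) = 51/4; numerator = -2(50/117) + 1(-8/9) = -68/39; a_3 = (-68/39)/(51/4) = -16/117
  n = 4: D(4) = 4(4 + 5/4) = 21; numerator = -2(-16/117) + 1(50/117) = 82/117; a_4 = (82/117)/(21) = 82/2457
  n = 5: D(5) = 5(5 + 5/4) = 125/4; numerator = -2(82/2457) + 1(-16/117) = -500/2457; a_5 = (-500/2457)/(125/4) = -16/2457
  n = 6: D(6) = 6(6 + 5/4) = 87/2; numerator = -2(-16/2457) + 1(82/2457) = 38/819; a_6 = (38/819)/(87/2) = 76/71253

r = 9/4; a_0 = 1; a_1 = -8/9; a_2 = 50/117; a_3 = -16/117; a_4 = 82/2457; a_5 = -16/2457; a_6 = 76/71253


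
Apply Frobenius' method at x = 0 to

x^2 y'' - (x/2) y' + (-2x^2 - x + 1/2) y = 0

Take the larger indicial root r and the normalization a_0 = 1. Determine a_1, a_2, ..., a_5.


Write in Frobenius form y'' + (p(x)/x) y' + (q(x)/x^2) y = 0:
  p(x) = -1/2,  q(x) = -2x^2 - x + 1/2.
Indicial equation: r(r-1) + (-1/2) r + (1/2) = 0 -> roots r_1 = 1, r_2 = 1/2.
Take r = r_1 = 1. Let y(x) = x^r sum_{n>=0} a_n x^n with a_0 = 1.
Substitute y = x^r sum a_n x^n and match x^{r+n}. The recurrence is
  D(n) a_n - 1 a_{n-1} - 2 a_{n-2} = 0,  where D(n) = (r+n)(r+n-1) + (-1/2)(r+n) + (1/2).
  a_n = [1 a_{n-1} + 2 a_{n-2}] / D(n).
Since the indicial polynomial factors as (r - r_1)(r - r_2), D(n) = (r_1 + n - r_1)(r_1 + n - r_2) = n(n + 1/2).
Evaluating step by step (a_0 = 1):
  n = 1: D(1) = 1(1 + 1/2) = 3/2; numerator = 1(1) = 1; a_1 = (1)/(3/2) = 2/3
  n = 2: D(2) = 2(2 + 1/2) = 5; numerator = 1(2/3) + 2(1) = 8/3; a_2 = (8/3)/(5) = 8/15
  n = 3: D(3) = 3(3 + 1/2) = 21/2; numerator = 1(8/15) + 2(2/3) = 28/15; a_3 = (28/15)/(21/2) = 8/45
  n = 4: D(4) = 4(4 + 1/2) = 18; numerator = 1(8/45) + 2(8/15) = 56/45; a_4 = (56/45)/(18) = 28/405
  n = 5: D(5) = 5(5 + 1/2) = 55/2; numerator = 1(28/405) + 2(8/45) = 172/405; a_5 = (172/405)/(55/2) = 344/22275

r = 1; a_0 = 1; a_1 = 2/3; a_2 = 8/15; a_3 = 8/45; a_4 = 28/405; a_5 = 344/22275


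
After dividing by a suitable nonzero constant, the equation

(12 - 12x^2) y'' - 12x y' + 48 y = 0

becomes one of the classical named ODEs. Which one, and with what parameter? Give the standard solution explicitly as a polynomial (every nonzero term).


All three coefficients share the factor 12; dividing through by 12 gives  (1 - x^2) y'' - x y' + 4 y = 0.
This matches the Chebyshev equation (1 - x^2) y'' - x y' + n^2 y = 0 (note the -x y' term, not -2x y') with n^2 = 4, so n = 2; the polynomial solution is T_2(x).
With y = sum_k a_k x^k, matching x^k gives (k+2)(k+1) a_{k+2} = (k^2 - n^2) a_k = (k - 2)(k + 2) a_k. The right side vanishes at k = 2, so the series with the parity of 2 terminates at degree 2.
Standard normalization: leading coefficient of T_n is 2^(n-1), so a_2 = 2^1 = 2. Work downward with a_k = (k+1)(k+2) a_{k+2} / ((k - 2)(k + 2)):
  a_0 = (1)(2)(2) / ((0 - 2)(0 + 2)) = 4/(-4) = -1
Hence T_2(x) = 2 x^2 - 1.

T_2(x); series = 2 x^2 - 1


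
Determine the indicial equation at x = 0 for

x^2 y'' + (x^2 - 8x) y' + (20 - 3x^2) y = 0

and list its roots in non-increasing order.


Divide by x^2 to reach normal form y'' + P_1(x) y' + P_2(x) y = 0 with P_1(x) = 1 - 8/x and P_2(x) = -3 + 20/x^2.
x = 0 is a singular point because the y'-coefficient 1 - 8/x has a pole at x = 0 and the y-coefficient -3 + 20/x^2 has a pole at x = 0.
It is a regular singular point because x P_1(x) = p(x) = x - 8 and x^2 P_2(x) = q(x) = 20 - 3x^2 are polynomials, hence analytic at x = 0.
p(0) = -8,  q(0) = 20.
Indicial equation: r(r-1) + p(0) r + q(0) = 0, i.e. r^2 + (p(0) - 1) r + q(0) = 0, i.e. r^2 - 9 r + 20 = 0.
Discriminant: (-9)^2 - 4(20) = 1, so r = (9 ± 1)/2.
Solving: r_1 = 5, r_2 = 4.

indicial: r^2 - 9 r + 20 = 0; roots r_1 = 5, r_2 = 4


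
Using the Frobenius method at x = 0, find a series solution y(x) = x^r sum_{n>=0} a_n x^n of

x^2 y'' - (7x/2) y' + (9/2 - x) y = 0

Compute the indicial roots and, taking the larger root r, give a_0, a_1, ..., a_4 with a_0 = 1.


Write in Frobenius form y'' + (p(x)/x) y' + (q(x)/x^2) y = 0:
  p(x) = -7/2,  q(x) = 9/2 - x.
Indicial equation: r(r-1) + (-7/2) r + (9/2) = 0 -> roots r_1 = 3, r_2 = 3/2.
Take r = r_1 = 3. Let y(x) = x^r sum_{n>=0} a_n x^n with a_0 = 1.
Substitute y = x^r sum a_n x^n and match x^{r+n}. The recurrence is
  D(n) a_n - 1 a_{n-1} = 0,  where D(n) = (r+n)(r+n-1) + (-7/2)(r+n) + (9/2).
  a_n = 1 / D(n) * a_{n-1}.
Since the indicial polynomial factors as (r - r_1)(r - r_2), D(n) = (r_1 + n - r_1)(r_1 + n - r_2) = n(n + 3/2).
Evaluating step by step (a_0 = 1):
  n = 1: D(1) = 1(1 + 3/2) = 5/2; numerator = 1(1) = 1; a_1 = (1)/(5/2) = 2/5
  n = 2: D(2) = 2(2 + 3/2) = 7; numerator = 1(2/5) = 2/5; a_2 = (2/5)/(7) = 2/35
  n = 3: D(3) = 3(3 + 3/2) = 27/2; numerator = 1(2/35) = 2/35; a_3 = (2/35)/(27/2) = 4/945
  n = 4: D(4) = 4(4 + 3/2) = 22; numerator = 1(4/945) = 4/945; a_4 = (4/945)/(22) = 2/10395

r = 3; a_0 = 1; a_1 = 2/5; a_2 = 2/35; a_3 = 4/945; a_4 = 2/10395


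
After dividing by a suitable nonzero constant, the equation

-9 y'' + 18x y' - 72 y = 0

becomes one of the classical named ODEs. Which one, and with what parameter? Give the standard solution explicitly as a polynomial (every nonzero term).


All three coefficients share the factor -9; dividing through by -9 gives  y'' - 2x y' + 8 y = 0.
This matches the Hermite equation y'' - 2x y' + 2n y = 0 with 2n = 8, so n = 4; the polynomial solution is H_4(x).
With y = sum_k a_k x^k, matching x^k gives (k+2)(k+1) a_{k+2} = 2(k - n) a_k = 2(k - 4) a_k. The right side vanishes at k = 4, so the series with the parity of 4 terminates at degree 4.
Standard normalization: leading coefficient of H_n is 2^n, so a_4 = 2^4 = 16. Work downward with a_k = (k+1)(k+2) a_{k+2} / (2(k - n)):
  a_2 = (3)(4)(16) / (2(2 - 4)) = 192/(-4) = -48
  a_0 = (1)(2)(-48) / (2(0 - 4)) = -96/(-8) = 12
Hence H_4(x) = 16 x^4 - 48 x^2 + 12.

H_4(x); series = 16 x^4 - 48 x^2 + 12


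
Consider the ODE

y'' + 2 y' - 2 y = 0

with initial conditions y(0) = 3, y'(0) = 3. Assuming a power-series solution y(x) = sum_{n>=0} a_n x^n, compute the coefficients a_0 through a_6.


Ansatz: y(x) = sum_{n>=0} a_n x^n, so y'(x) = sum_{n>=1} n a_n x^(n-1) and y''(x) = sum_{n>=2} n(n-1) a_n x^(n-2).
Substitute into P(x) y'' + Q(x) y' + R(x) y = 0 with P(x) = 1, Q(x) = 2, R(x) = -2, and match powers of x.
Initial conditions: a_0 = 3, a_1 = 3.
Setting the coefficient of each power of x to zero and solving order by order (substituting the coefficients already found):
  x^0: 2 a_2 + 2 a_1 - 2 a_0 = 0  ->  2 a_2 = -2 a_1 + 2 a_0 = 0  ->  a_2 = 0
  x^1: 6 a_3 + 4 a_2 - 2 a_1 = 0  ->  6 a_3 = -4 a_2 + 2 a_1 = 6  ->  a_3 = 1
  x^2: 12 a_4 + 6 a_3 - 2 a_2 = 0  ->  12 a_4 = -6 a_3 + 2 a_2 = -6  ->  a_4 = -1/2
  x^3: 20 a_5 + 8 a_4 - 2 a_3 = 0  ->  20 a_5 = -8 a_4 + 2 a_3 = 6  ->  a_5 = 3/10
  x^4: 30 a_6 + 10 a_5 - 2 a_4 = 0  ->  30 a_6 = -10 a_5 + 2 a_4 = -4  ->  a_6 = -2/15
Truncated series: y(x) = 3 + 3 x + x^3 - (1/2) x^4 + (3/10) x^5 - (2/15) x^6 + O(x^7).

a_0 = 3; a_1 = 3; a_2 = 0; a_3 = 1; a_4 = -1/2; a_5 = 3/10; a_6 = -2/15


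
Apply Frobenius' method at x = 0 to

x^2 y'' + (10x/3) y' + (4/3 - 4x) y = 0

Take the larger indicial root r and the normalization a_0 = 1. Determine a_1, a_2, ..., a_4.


Write in Frobenius form y'' + (p(x)/x) y' + (q(x)/x^2) y = 0:
  p(x) = 10/3,  q(x) = 4/3 - 4x.
Indicial equation: r(r-1) + (10/3) r + (4/3) = 0 -> roots r_1 = -1, r_2 = -4/3.
Take r = r_1 = -1. Let y(x) = x^r sum_{n>=0} a_n x^n with a_0 = 1.
Substitute y = x^r sum a_n x^n and match x^{r+n}. The recurrence is
  D(n) a_n - 4 a_{n-1} = 0,  where D(n) = (r+n)(r+n-1) + (10/3)(r+n) + (4/3).
  a_n = 4 / D(n) * a_{n-1}.
Since the indicial polynomial factors as (r - r_1)(r - r_2), D(n) = (r_1 + n - r_1)(r_1 + n - r_2) = n(n + 1/3).
Evaluating step by step (a_0 = 1):
  n = 1: D(1) = 1(1 + 1/3) = 4/3; numerator = 4(1) = 4; a_1 = (4)/(4/3) = 3
  n = 2: D(2) = 2(2 + 1/3) = 14/3; numerator = 4(3) = 12; a_2 = (12)/(14/3) = 18/7
  n = 3: D(3) = 3(3 + 1/3) = 10; numerator = 4(18/7) = 72/7; a_3 = (72/7)/(10) = 36/35
  n = 4: D(4) = 4(4 + 1/3) = 52/3; numerator = 4(36/35) = 144/35; a_4 = (144/35)/(52/3) = 108/455

r = -1; a_0 = 1; a_1 = 3; a_2 = 18/7; a_3 = 36/35; a_4 = 108/455


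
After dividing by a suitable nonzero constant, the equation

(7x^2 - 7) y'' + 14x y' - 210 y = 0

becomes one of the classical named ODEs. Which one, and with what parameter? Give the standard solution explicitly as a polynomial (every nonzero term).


All three coefficients share the factor -7; dividing through by -7 gives  (1 - x^2) y'' - 2x y' + 30 y = 0.
This matches the Legendre equation (1 - x^2) y'' - 2x y' + n(n+1) y = 0 (note the -2x y' term) with n(n+1) = 30, so n = 5; the polynomial solution is P_5(x).
With y = sum_k a_k x^k, matching x^k gives (k+2)(k+1) a_{k+2} = [k(k+1) - n(n+1)] a_k = (k - 5)(k + 6) a_k. The right side vanishes at k = 5, so the series with the parity of 5 terminates at degree 5.
Standard normalization (P_n(1) = 1): leading coefficient (2n)!/(2^n (n!)^2) = 3628800/(32*14400) = 63/8, so a_5 = 63/8. Work downward with a_k = (k+1)(k+2) a_{k+2} / ((k - 5)(k + 6)):
  a_3 = (4)(5)(63/8) / ((3 - 5)(3 + 6)) = (315/2)/(-18) = -35/4
  a_1 = (2)(3)(-35/4) / ((1 - 5)(1 + 6)) = (-105/2)/(-28) = 15/8
Hence P_5(x) = 63 x^5/8 - 35 x^3/4 + 15 x/8.

P_5(x); series = 63 x^5/8 - 35 x^3/4 + 15 x/8


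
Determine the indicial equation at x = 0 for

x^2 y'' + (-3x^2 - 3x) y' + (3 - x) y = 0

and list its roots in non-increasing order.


Divide by x^2 to reach normal form y'' + P_1(x) y' + P_2(x) y = 0 with P_1(x) = -3 - 3/x and P_2(x) = -1/x + 3/x^2.
x = 0 is a singular point because the y'-coefficient -3 - 3/x has a pole at x = 0 and the y-coefficient -1/x + 3/x^2 has a pole at x = 0.
It is a regular singular point because x P_1(x) = p(x) = -3x - 3 and x^2 P_2(x) = q(x) = 3 - x are polynomials, hence analytic at x = 0.
p(0) = -3,  q(0) = 3.
Indicial equation: r(r-1) + p(0) r + q(0) = 0, i.e. r^2 + (p(0) - 1) r + q(0) = 0, i.e. r^2 - 4 r + 3 = 0.
Discriminant: (-4)^2 - 4(3) = 4, so r = (4 ± 2)/2.
Solving: r_1 = 3, r_2 = 1.

indicial: r^2 - 4 r + 3 = 0; roots r_1 = 3, r_2 = 1


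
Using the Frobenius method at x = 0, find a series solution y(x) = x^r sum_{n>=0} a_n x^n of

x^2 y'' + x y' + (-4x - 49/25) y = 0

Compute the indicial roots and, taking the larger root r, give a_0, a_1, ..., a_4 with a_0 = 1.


Write in Frobenius form y'' + (p(x)/x) y' + (q(x)/x^2) y = 0:
  p(x) = 1,  q(x) = -4x - 49/25.
Indicial equation: r(r-1) + (1) r + (-49/25) = 0 -> roots r_1 = 7/5, r_2 = -7/5.
Take r = r_1 = 7/5. Let y(x) = x^r sum_{n>=0} a_n x^n with a_0 = 1.
Substitute y = x^r sum a_n x^n and match x^{r+n}. The recurrence is
  D(n) a_n - 4 a_{n-1} = 0,  where D(n) = (r+n)(r+n-1) + (1)(r+n) + (-49/25).
  a_n = 4 / D(n) * a_{n-1}.
Since the indicial polynomial factors as (r - r_1)(r - r_2), D(n) = (r_1 + n - r_1)(r_1 + n - r_2) = n(n + 14/5).
Evaluating step by step (a_0 = 1):
  n = 1: D(1) = 1(1 + 14/5) = 19/5; numerator = 4(1) = 4; a_1 = (4)/(19/5) = 20/19
  n = 2: D(2) = 2(2 + 14/5) = 48/5; numerator = 4(20/19) = 80/19; a_2 = (80/19)/(48/5) = 25/57
  n = 3: D(3) = 3(3 + 14/5) = 87/5; numerator = 4(25/57) = 100/57; a_3 = (100/57)/(87/5) = 500/4959
  n = 4: D(4) = 4(4 + 14/5) = 136/5; numerator = 4(500/4959) = 2000/4959; a_4 = (2000/4959)/(136/5) = 1250/84303

r = 7/5; a_0 = 1; a_1 = 20/19; a_2 = 25/57; a_3 = 500/4959; a_4 = 1250/84303


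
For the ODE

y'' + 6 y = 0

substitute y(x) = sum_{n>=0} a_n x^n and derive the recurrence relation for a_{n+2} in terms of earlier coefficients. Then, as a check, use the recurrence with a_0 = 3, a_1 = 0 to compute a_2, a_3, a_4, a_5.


Substitute y = sum_n a_n x^n into y'' + (const) y = 0.
y''(x) = sum_{n>=0} (n+2)(n+1) a_{n+2} x^n.
The ODE becomes sum_n [(n+2)(n+1) a_{n+2} + 6 a_n] x^n = 0.
Setting each coefficient to zero gives the recurrence:
  (n+2)(n+1) a_{n+2} + 6 a_n = 0,
  a_{n+2} = -6 / ((n+1)(n+2)) a_n.

Check with a_0 = 3, a_1 = 0 (apply the recurrence for n = 0, 1, 2, 3): a_0 = 3, a_1 = 0, a_2 = -9, a_3 = 0, a_4 = 9/2, a_5 = 0.

a_{n+2} = -6/((n+1)(n+2)) * a_n; check: a_0 = 3, a_1 = 0, a_2 = -9, a_3 = 0, a_4 = 9/2, a_5 = 0


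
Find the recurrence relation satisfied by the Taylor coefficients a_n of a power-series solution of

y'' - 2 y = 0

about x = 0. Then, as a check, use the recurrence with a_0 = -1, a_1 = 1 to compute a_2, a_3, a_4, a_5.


Substitute y = sum_n a_n x^n into y'' + (const) y = 0.
y''(x) = sum_{n>=0} (n+2)(n+1) a_{n+2} x^n.
The ODE becomes sum_n [(n+2)(n+1) a_{n+2} - 2 a_n] x^n = 0.
Setting each coefficient to zero gives the recurrence:
  (n+2)(n+1) a_{n+2} - 2 a_n = 0,
  a_{n+2} = 2 / ((n+1)(n+2)) a_n.

Check with a_0 = -1, a_1 = 1 (apply the recurrence for n = 0, 1, 2, 3): a_0 = -1, a_1 = 1, a_2 = -1, a_3 = 1/3, a_4 = -1/6, a_5 = 1/30.

a_{n+2} = 2/((n+1)(n+2)) * a_n; check: a_0 = -1, a_1 = 1, a_2 = -1, a_3 = 1/3, a_4 = -1/6, a_5 = 1/30


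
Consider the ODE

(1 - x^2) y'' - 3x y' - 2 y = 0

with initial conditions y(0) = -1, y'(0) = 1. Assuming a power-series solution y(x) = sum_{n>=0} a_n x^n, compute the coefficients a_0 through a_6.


Ansatz: y(x) = sum_{n>=0} a_n x^n, so y'(x) = sum_{n>=1} n a_n x^(n-1) and y''(x) = sum_{n>=2} n(n-1) a_n x^(n-2).
Substitute into P(x) y'' + Q(x) y' + R(x) y = 0 with P(x) = 1 - x^2, Q(x) = -3x, R(x) = -2, and match powers of x.
Initial conditions: a_0 = -1, a_1 = 1.
Setting the coefficient of each power of x to zero and solving order by order (substituting the coefficients already found):
  x^0: 2 a_2 - 2 a_0 = 0  ->  2 a_2 = 2 a_0 = -2  ->  a_2 = -1
  x^1: 6 a_3 - 5 a_1 = 0  ->  6 a_3 = 5 a_1 = 5  ->  a_3 = 5/6
  x^2: 12 a_4 - 10 a_2 = 0  ->  12 a_4 = 10 a_2 = -10  ->  a_4 = -5/6
  x^3: 20 a_5 - 17 a_3 = 0  ->  20 a_5 = 17 a_3 = 85/6  ->  a_5 = 17/24
  x^4: 30 a_6 - 26 a_4 = 0  ->  30 a_6 = 26 a_4 = -65/3  ->  a_6 = -13/18
Truncated series: y(x) = -1 + x - x^2 + (5/6) x^3 - (5/6) x^4 + (17/24) x^5 - (13/18) x^6 + O(x^7).

a_0 = -1; a_1 = 1; a_2 = -1; a_3 = 5/6; a_4 = -5/6; a_5 = 17/24; a_6 = -13/18


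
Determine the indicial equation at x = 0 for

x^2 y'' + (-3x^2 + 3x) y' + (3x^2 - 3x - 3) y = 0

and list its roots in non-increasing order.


Divide by x^2 to reach normal form y'' + P_1(x) y' + P_2(x) y = 0 with P_1(x) = -3 + 3/x and P_2(x) = 3 - 3/x - 3/x^2.
x = 0 is a singular point because the y'-coefficient -3 + 3/x has a pole at x = 0 and the y-coefficient 3 - 3/x - 3/x^2 has a pole at x = 0.
It is a regular singular point because x P_1(x) = p(x) = 3 - 3x and x^2 P_2(x) = q(x) = 3x^2 - 3x - 3 are polynomials, hence analytic at x = 0.
p(0) = 3,  q(0) = -3.
Indicial equation: r(r-1) + p(0) r + q(0) = 0, i.e. r^2 + (p(0) - 1) r + q(0) = 0, i.e. r^2 + 2 r - 3 = 0.
Discriminant: (2)^2 - 4(-3) = 16, so r = (-2 ± 4)/2.
Solving: r_1 = 1, r_2 = -3.

indicial: r^2 + 2 r - 3 = 0; roots r_1 = 1, r_2 = -3


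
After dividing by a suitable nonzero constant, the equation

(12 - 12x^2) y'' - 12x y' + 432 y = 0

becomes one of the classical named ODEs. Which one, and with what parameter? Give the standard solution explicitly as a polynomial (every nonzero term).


All three coefficients share the factor 12; dividing through by 12 gives  (1 - x^2) y'' - x y' + 36 y = 0.
This matches the Chebyshev equation (1 - x^2) y'' - x y' + n^2 y = 0 (note the -x y' term, not -2x y') with n^2 = 36, so n = 6; the polynomial solution is T_6(x).
With y = sum_k a_k x^k, matching x^k gives (k+2)(k+1) a_{k+2} = (k^2 - n^2) a_k = (k - 6)(k + 6) a_k. The right side vanishes at k = 6, so the series with the parity of 6 terminates at degree 6.
Standard normalization: leading coefficient of T_n is 2^(n-1), so a_6 = 2^5 = 32. Work downward with a_k = (k+1)(k+2) a_{k+2} / ((k - 6)(k + 6)):
  a_4 = (5)(6)(32) / ((4 - 6)(4 + 6)) = 960/(-20) = -48
  a_2 = (3)(4)(-48) / ((2 - 6)(2 + 6)) = -576/(-32) = 18
  a_0 = (1)(2)(18) / ((0 - 6)(0 + 6)) = 36/(-36) = -1
Hence T_6(x) = 32 x^6 - 48 x^4 + 18 x^2 - 1.

T_6(x); series = 32 x^6 - 48 x^4 + 18 x^2 - 1


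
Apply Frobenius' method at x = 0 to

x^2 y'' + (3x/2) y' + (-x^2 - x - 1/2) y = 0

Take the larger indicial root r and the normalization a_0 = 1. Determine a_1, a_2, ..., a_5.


Write in Frobenius form y'' + (p(x)/x) y' + (q(x)/x^2) y = 0:
  p(x) = 3/2,  q(x) = -x^2 - x - 1/2.
Indicial equation: r(r-1) + (3/2) r + (-1/2) = 0 -> roots r_1 = 1/2, r_2 = -1.
Take r = r_1 = 1/2. Let y(x) = x^r sum_{n>=0} a_n x^n with a_0 = 1.
Substitute y = x^r sum a_n x^n and match x^{r+n}. The recurrence is
  D(n) a_n - 1 a_{n-1} - 1 a_{n-2} = 0,  where D(n) = (r+n)(r+n-1) + (3/2)(r+n) + (-1/2).
  a_n = [1 a_{n-1} + 1 a_{n-2}] / D(n).
Since the indicial polynomial factors as (r - r_1)(r - r_2), D(n) = (r_1 + n - r_1)(r_1 + n - r_2) = n(n + 3/2).
Evaluating step by step (a_0 = 1):
  n = 1: D(1) = 1(1 + 3/2) = 5/2; numerator = 1(1) = 1; a_1 = (1)/(5/2) = 2/5
  n = 2: D(2) = 2(2 + 3/2) = 7; numerator = 1(2/5) + 1(1) = 7/5; a_2 = (7/5)/(7) = 1/5
  n = 3: D(3) = 3(3 + 3/2) = 27/2; numerator = 1(1/5) + 1(2/5) = 3/5; a_3 = (3/5)/(27/2) = 2/45
  n = 4: D(4) = 4(4 + 3/2) = 22; numerator = 1(2/45) + 1(1/5) = 11/45; a_4 = (11/45)/(22) = 1/90
  n = 5: D(5) = 5(5 + 3/2) = 65/2; numerator = 1(1/90) + 1(2/45) = 1/18; a_5 = (1/18)/(65/2) = 1/585

r = 1/2; a_0 = 1; a_1 = 2/5; a_2 = 1/5; a_3 = 2/45; a_4 = 1/90; a_5 = 1/585


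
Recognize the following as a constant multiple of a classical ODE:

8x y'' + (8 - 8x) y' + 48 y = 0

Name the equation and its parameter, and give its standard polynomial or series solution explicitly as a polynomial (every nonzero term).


All three coefficients share the factor 8; dividing through by 8 gives  x y'' + (1 - x) y' + 6 y = 0.
This matches the Laguerre equation x y'' + (1 - x) y' + n y = 0 with n = 6; the polynomial solution is L_6(x).
With y = sum_k a_k x^k, matching x^k gives (k+1)k a_{k+1} + (k+1) a_{k+1} - k a_k + n a_k = 0, i.e. (k+1)^2 a_{k+1} = (k - n) a_k = (k - 6) a_k. The right side vanishes at k = 6, so the series terminates at degree 6.
Standard normalization L_n(0) = 1 gives a_0 = 1. Work upward with a_{k+1} = (k - 6) a_k / (k+1)^2:
  a_1 = (0 - 6)(1) / 1^2 = -6/1 = -6
  a_2 = (1 - 6)(-6) / 2^2 = 30/4 = 15/2
  a_3 = (2 - 6)(15/2) / 3^2 = -30/9 = -10/3
  a_4 = (3 - 6)(-10/3) / 4^2 = 10/16 = 5/8
  a_5 = (4 - 6)(5/8) / 5^2 = (-5/4)/25 = -1/20
  a_6 = (5 - 6)(-1/20) / 6^2 = (1/20)/36 = 1/720
Hence L_6(x) = x^6/720 - x^5/20 + 5 x^4/8 - 10 x^3/3 + 15 x^2/2 - 6 x + 1.

L_6(x); series = x^6/720 - x^5/20 + 5 x^4/8 - 10 x^3/3 + 15 x^2/2 - 6 x + 1


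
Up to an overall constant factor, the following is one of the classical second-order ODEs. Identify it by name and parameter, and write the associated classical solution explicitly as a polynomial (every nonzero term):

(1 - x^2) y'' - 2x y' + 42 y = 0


The equation is already in a standard form:  (1 - x^2) y'' - 2x y' + 42 y = 0.
This matches the Legendre equation (1 - x^2) y'' - 2x y' + n(n+1) y = 0 (note the -2x y' term) with n(n+1) = 42, so n = 6; the polynomial solution is P_6(x).
With y = sum_k a_k x^k, matching x^k gives (k+2)(k+1) a_{k+2} = [k(k+1) - n(n+1)] a_k = (k - 6)(k + 7) a_k. The right side vanishes at k = 6, so the series with the parity of 6 terminates at degree 6.
Standard normalization (P_n(1) = 1): leading coefficient (2n)!/(2^n (n!)^2) = 479001600/(64*518400) = 231/16, so a_6 = 231/16. Work downward with a_k = (k+1)(k+2) a_{k+2} / ((k - 6)(k + 7)):
  a_4 = (5)(6)(231/16) / ((4 - 6)(4 + 7)) = (3465/8)/(-22) = -315/16
  a_2 = (3)(4)(-315/16) / ((2 - 6)(2 + 7)) = (-945/4)/(-36) = 105/16
  a_0 = (1)(2)(105/16) / ((0 - 6)(0 + 7)) = (105/8)/(-42) = -5/16
Hence P_6(x) = 231 x^6/16 - 315 x^4/16 + 105 x^2/16 - 5/16.

P_6(x); series = 231 x^6/16 - 315 x^4/16 + 105 x^2/16 - 5/16


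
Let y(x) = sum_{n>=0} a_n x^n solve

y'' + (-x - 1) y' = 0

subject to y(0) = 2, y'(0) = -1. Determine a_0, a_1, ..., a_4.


Ansatz: y(x) = sum_{n>=0} a_n x^n, so y'(x) = sum_{n>=1} n a_n x^(n-1) and y''(x) = sum_{n>=2} n(n-1) a_n x^(n-2).
Substitute into P(x) y'' + Q(x) y' + R(x) y = 0 with P(x) = 1, Q(x) = -x - 1, R(x) = 0, and match powers of x.
Initial conditions: a_0 = 2, a_1 = -1.
Setting the coefficient of each power of x to zero and solving order by order (substituting the coefficients already found):
  x^0: 2 a_2 - a_1 = 0  ->  2 a_2 = a_1 = -1  ->  a_2 = -1/2
  x^1: 6 a_3 - 2 a_2 - a_1 = 0  ->  6 a_3 = 2 a_2 + a_1 = -2  ->  a_3 = -1/3
  x^2: 12 a_4 - 3 a_3 - 2 a_2 = 0  ->  12 a_4 = 3 a_3 + 2 a_2 = -2  ->  a_4 = -1/6
Truncated series: y(x) = 2 - x - (1/2) x^2 - (1/3) x^3 - (1/6) x^4 + O(x^5).

a_0 = 2; a_1 = -1; a_2 = -1/2; a_3 = -1/3; a_4 = -1/6


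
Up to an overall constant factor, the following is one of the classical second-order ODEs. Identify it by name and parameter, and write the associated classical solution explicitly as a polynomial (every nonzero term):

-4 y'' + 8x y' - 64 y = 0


All three coefficients share the factor -4; dividing through by -4 gives  y'' - 2x y' + 16 y = 0.
This matches the Hermite equation y'' - 2x y' + 2n y = 0 with 2n = 16, so n = 8; the polynomial solution is H_8(x).
With y = sum_k a_k x^k, matching x^k gives (k+2)(k+1) a_{k+2} = 2(k - n) a_k = 2(k - 8) a_k. The right side vanishes at k = 8, so the series with the parity of 8 terminates at degree 8.
Standard normalization: leading coefficient of H_n is 2^n, so a_8 = 2^8 = 256. Work downward with a_k = (k+1)(k+2) a_{k+2} / (2(k - n)):
  a_6 = (7)(8)(256) / (2(6 - 8)) = 14336/(-4) = -3584
  a_4 = (5)(6)(-3584) / (2(4 - 8)) = -107520/(-8) = 13440
  a_2 = (3)(4)(13440) / (2(2 - 8)) = 161280/(-12) = -13440
  a_0 = (1)(2)(-13440) / (2(0 - 8)) = -26880/(-16) = 1680
Hence H_8(x) = 256 x^8 - 3584 x^6 + 13440 x^4 - 13440 x^2 + 1680.

H_8(x); series = 256 x^8 - 3584 x^6 + 13440 x^4 - 13440 x^2 + 1680


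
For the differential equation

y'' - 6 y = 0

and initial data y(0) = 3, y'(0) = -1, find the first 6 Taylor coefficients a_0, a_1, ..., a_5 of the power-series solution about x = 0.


Ansatz: y(x) = sum_{n>=0} a_n x^n, so y'(x) = sum_{n>=1} n a_n x^(n-1) and y''(x) = sum_{n>=2} n(n-1) a_n x^(n-2).
Substitute into P(x) y'' + Q(x) y' + R(x) y = 0 with P(x) = 1, Q(x) = 0, R(x) = -6, and match powers of x.
Initial conditions: a_0 = 3, a_1 = -1.
Setting the coefficient of each power of x to zero and solving order by order (substituting the coefficients already found):
  x^0: 2 a_2 - 6 a_0 = 0  ->  2 a_2 = 6 a_0 = 18  ->  a_2 = 9
  x^1: 6 a_3 - 6 a_1 = 0  ->  6 a_3 = 6 a_1 = -6  ->  a_3 = -1
  x^2: 12 a_4 - 6 a_2 = 0  ->  12 a_4 = 6 a_2 = 54  ->  a_4 = 9/2
  x^3: 20 a_5 - 6 a_3 = 0  ->  20 a_5 = 6 a_3 = -6  ->  a_5 = -3/10
Truncated series: y(x) = 3 - x + 9 x^2 - x^3 + (9/2) x^4 - (3/10) x^5 + O(x^6).

a_0 = 3; a_1 = -1; a_2 = 9; a_3 = -1; a_4 = 9/2; a_5 = -3/10


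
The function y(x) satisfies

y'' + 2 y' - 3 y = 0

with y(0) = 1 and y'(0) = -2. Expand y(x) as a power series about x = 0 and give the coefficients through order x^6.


Ansatz: y(x) = sum_{n>=0} a_n x^n, so y'(x) = sum_{n>=1} n a_n x^(n-1) and y''(x) = sum_{n>=2} n(n-1) a_n x^(n-2).
Substitute into P(x) y'' + Q(x) y' + R(x) y = 0 with P(x) = 1, Q(x) = 2, R(x) = -3, and match powers of x.
Initial conditions: a_0 = 1, a_1 = -2.
Setting the coefficient of each power of x to zero and solving order by order (substituting the coefficients already found):
  x^0: 2 a_2 + 2 a_1 - 3 a_0 = 0  ->  2 a_2 = -2 a_1 + 3 a_0 = 7  ->  a_2 = 7/2
  x^1: 6 a_3 + 4 a_2 - 3 a_1 = 0  ->  6 a_3 = -4 a_2 + 3 a_1 = -20  ->  a_3 = -10/3
  x^2: 12 a_4 + 6 a_3 - 3 a_2 = 0  ->  12 a_4 = -6 a_3 + 3 a_2 = 61/2  ->  a_4 = 61/24
  x^3: 20 a_5 + 8 a_4 - 3 a_3 = 0  ->  20 a_5 = -8 a_4 + 3 a_3 = -91/3  ->  a_5 = -91/60
  x^4: 30 a_6 + 10 a_5 - 3 a_4 = 0  ->  30 a_6 = -10 a_5 + 3 a_4 = 547/24  ->  a_6 = 547/720
Truncated series: y(x) = 1 - 2 x + (7/2) x^2 - (10/3) x^3 + (61/24) x^4 - (91/60) x^5 + (547/720) x^6 + O(x^7).

a_0 = 1; a_1 = -2; a_2 = 7/2; a_3 = -10/3; a_4 = 61/24; a_5 = -91/60; a_6 = 547/720


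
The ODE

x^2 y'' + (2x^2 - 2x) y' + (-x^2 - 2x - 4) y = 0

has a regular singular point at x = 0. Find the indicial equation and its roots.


Divide by x^2 to reach normal form y'' + P_1(x) y' + P_2(x) y = 0 with P_1(x) = 2 - 2/x and P_2(x) = -1 - 2/x - 4/x^2.
x = 0 is a singular point because the y'-coefficient 2 - 2/x has a pole at x = 0 and the y-coefficient -1 - 2/x - 4/x^2 has a pole at x = 0.
It is a regular singular point because x P_1(x) = p(x) = 2x - 2 and x^2 P_2(x) = q(x) = -x^2 - 2x - 4 are polynomials, hence analytic at x = 0.
p(0) = -2,  q(0) = -4.
Indicial equation: r(r-1) + p(0) r + q(0) = 0, i.e. r^2 + (p(0) - 1) r + q(0) = 0, i.e. r^2 - 3 r - 4 = 0.
Discriminant: (-3)^2 - 4(-4) = 25, so r = (3 ± 5)/2.
Solving: r_1 = 4, r_2 = -1.

indicial: r^2 - 3 r - 4 = 0; roots r_1 = 4, r_2 = -1


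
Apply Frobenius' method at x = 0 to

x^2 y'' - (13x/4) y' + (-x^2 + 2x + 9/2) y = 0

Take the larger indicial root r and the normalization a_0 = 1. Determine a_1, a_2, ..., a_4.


Write in Frobenius form y'' + (p(x)/x) y' + (q(x)/x^2) y = 0:
  p(x) = -13/4,  q(x) = -x^2 + 2x + 9/2.
Indicial equation: r(r-1) + (-13/4) r + (9/2) = 0 -> roots r_1 = 9/4, r_2 = 2.
Take r = r_1 = 9/4. Let y(x) = x^r sum_{n>=0} a_n x^n with a_0 = 1.
Substitute y = x^r sum a_n x^n and match x^{r+n}. The recurrence is
  D(n) a_n + 2 a_{n-1} - 1 a_{n-2} = 0,  where D(n) = (r+n)(r+n-1) + (-13/4)(r+n) + (9/2).
  a_n = [-2 a_{n-1} + 1 a_{n-2}] / D(n).
Since the indicial polynomial factors as (r - r_1)(r - r_2), D(n) = (r_1 + n - r_1)(r_1 + n - r_2) = n(n + 1/4).
Evaluating step by step (a_0 = 1):
  n = 1: D(1) = 1(1 + 1/4) = 5/4; numerator = -2(1) = -2; a_1 = (-2)/(5/4) = -8/5
  n = 2: D(2) = 2(2 + 1/4) = 9/2; numerator = -2(-8/5) + 1(1) = 21/5; a_2 = (21/5)/(9/2) = 14/15
  n = 3: D(3) = 3(3 + 1/4) = 39/4; numerator = -2(14/15) + 1(-8/5) = -52/15; a_3 = (-52/15)/(39/4) = -16/45
  n = 4: D(4) = 4(4 + 1/4) = 17; numerator = -2(-16/45) + 1(14/15) = 74/45; a_4 = (74/45)/(17) = 74/765

r = 9/4; a_0 = 1; a_1 = -8/5; a_2 = 14/15; a_3 = -16/45; a_4 = 74/765


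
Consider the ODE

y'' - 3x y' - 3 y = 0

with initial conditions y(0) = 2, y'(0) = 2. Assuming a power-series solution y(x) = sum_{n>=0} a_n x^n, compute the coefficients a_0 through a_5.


Ansatz: y(x) = sum_{n>=0} a_n x^n, so y'(x) = sum_{n>=1} n a_n x^(n-1) and y''(x) = sum_{n>=2} n(n-1) a_n x^(n-2).
Substitute into P(x) y'' + Q(x) y' + R(x) y = 0 with P(x) = 1, Q(x) = -3x, R(x) = -3, and match powers of x.
Initial conditions: a_0 = 2, a_1 = 2.
Setting the coefficient of each power of x to zero and solving order by order (substituting the coefficients already found):
  x^0: 2 a_2 - 3 a_0 = 0  ->  2 a_2 = 3 a_0 = 6  ->  a_2 = 3
  x^1: 6 a_3 - 6 a_1 = 0  ->  6 a_3 = 6 a_1 = 12  ->  a_3 = 2
  x^2: 12 a_4 - 9 a_2 = 0  ->  12 a_4 = 9 a_2 = 27  ->  a_4 = 9/4
  x^3: 20 a_5 - 12 a_3 = 0  ->  20 a_5 = 12 a_3 = 24  ->  a_5 = 6/5
Truncated series: y(x) = 2 + 2 x + 3 x^2 + 2 x^3 + (9/4) x^4 + (6/5) x^5 + O(x^6).

a_0 = 2; a_1 = 2; a_2 = 3; a_3 = 2; a_4 = 9/4; a_5 = 6/5


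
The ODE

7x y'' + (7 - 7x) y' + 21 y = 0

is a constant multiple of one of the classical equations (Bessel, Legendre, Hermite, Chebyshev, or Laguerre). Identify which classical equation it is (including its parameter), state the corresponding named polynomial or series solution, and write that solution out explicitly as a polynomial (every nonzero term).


All three coefficients share the factor 7; dividing through by 7 gives  x y'' + (1 - x) y' + 3 y = 0.
This matches the Laguerre equation x y'' + (1 - x) y' + n y = 0 with n = 3; the polynomial solution is L_3(x).
With y = sum_k a_k x^k, matching x^k gives (k+1)k a_{k+1} + (k+1) a_{k+1} - k a_k + n a_k = 0, i.e. (k+1)^2 a_{k+1} = (k - n) a_k = (k - 3) a_k. The right side vanishes at k = 3, so the series terminates at degree 3.
Standard normalization L_n(0) = 1 gives a_0 = 1. Work upward with a_{k+1} = (k - 3) a_k / (k+1)^2:
  a_1 = (0 - 3)(1) / 1^2 = -3/1 = -3
  a_2 = (1 - 3)(-3) / 2^2 = 6/4 = 3/2
  a_3 = (2 - 3)(3/2) / 3^2 = (-3/2)/9 = -1/6
Hence L_3(x) = -x^3/6 + 3 x^2/2 - 3 x + 1.

L_3(x); series = -x^3/6 + 3 x^2/2 - 3 x + 1


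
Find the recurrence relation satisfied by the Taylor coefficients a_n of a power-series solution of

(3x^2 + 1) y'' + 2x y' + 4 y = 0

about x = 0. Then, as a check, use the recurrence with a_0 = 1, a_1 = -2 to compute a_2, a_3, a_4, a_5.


Substitute y = sum_n a_n x^n.
(1 + 3 x^2) y'' contributes (n+2)(n+1) a_{n+2} + 3 n(n-1) a_n at x^n.
2 x y'(x) contributes 2 n a_n at x^n.
4 y(x) contributes 4 a_n at x^n.
Matching x^n: (n+2)(n+1) a_{n+2} + (3 n(n-1) + 2 n + 4) a_n = 0.
Thus a_{n+2} = (-3 n(n-1) - 2 n - 4) / ((n+1)(n+2)) * a_n.

Check with a_0 = 1, a_1 = -2 (apply the recurrence for n = 0, 1, 2, 3): a_0 = 1, a_1 = -2, a_2 = -2, a_3 = 2, a_4 = 7/3, a_5 = -14/5.

a_(n+2) = (-3 n(n-1) - 2 n - 4) / ((n+1)(n+2)) * a_n; check: a_0 = 1, a_1 = -2, a_2 = -2, a_3 = 2, a_4 = 7/3, a_5 = -14/5


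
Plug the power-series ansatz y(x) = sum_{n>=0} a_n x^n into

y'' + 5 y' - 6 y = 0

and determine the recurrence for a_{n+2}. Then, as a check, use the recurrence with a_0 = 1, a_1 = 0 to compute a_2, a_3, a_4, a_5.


Substitute y = sum_n a_n x^n.
y''(x) has coefficient (n+2)(n+1) a_{n+2} at x^n;
5 y'(x) has coefficient 5 (n+1) a_{n+1} at x^n;
-6 y(x) has coefficient -6 a_n at x^n.
Matching x^n: (n+2)(n+1) a_{n+2} + 5 (n+1) a_{n+1} - 6 a_n = 0.
Thus a_{n+2} = [-5 (n+1) a_{n+1} + 6 a_n] / ((n+1)(n+2)).

Check with a_0 = 1, a_1 = 0 (apply the recurrence for n = 0, 1, 2, 3): a_0 = 1, a_1 = 0, a_2 = 3, a_3 = -5, a_4 = 31/4, a_5 = -37/4.

a_(n+2) = [-5 (n+1) a_(n+1) + 6 a_n] / ((n+1)(n+2)); check: a_0 = 1, a_1 = 0, a_2 = 3, a_3 = -5, a_4 = 31/4, a_5 = -37/4


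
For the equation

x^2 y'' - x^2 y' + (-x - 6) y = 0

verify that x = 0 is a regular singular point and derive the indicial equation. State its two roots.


Divide by x^2 to reach normal form y'' + P_1(x) y' + P_2(x) y = 0 with P_1(x) = -1 and P_2(x) = -1/x - 6/x^2.
x = 0 is a singular point because the y-coefficient -1/x - 6/x^2 has a pole at x = 0.
It is a regular singular point because x P_1(x) = p(x) = -x and x^2 P_2(x) = q(x) = -x - 6 are polynomials, hence analytic at x = 0.
p(0) = 0,  q(0) = -6.
Indicial equation: r(r-1) + p(0) r + q(0) = 0, i.e. r^2 + (p(0) - 1) r + q(0) = 0, i.e. r^2 - 1 r - 6 = 0.
Discriminant: (-1)^2 - 4(-6) = 25, so r = (1 ± 5)/2.
Solving: r_1 = 3, r_2 = -2.

indicial: r^2 - 1 r - 6 = 0; roots r_1 = 3, r_2 = -2


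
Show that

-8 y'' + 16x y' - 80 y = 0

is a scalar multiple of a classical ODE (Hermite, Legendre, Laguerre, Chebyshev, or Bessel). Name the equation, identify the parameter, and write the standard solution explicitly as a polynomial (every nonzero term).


All three coefficients share the factor -8; dividing through by -8 gives  y'' - 2x y' + 10 y = 0.
This matches the Hermite equation y'' - 2x y' + 2n y = 0 with 2n = 10, so n = 5; the polynomial solution is H_5(x).
With y = sum_k a_k x^k, matching x^k gives (k+2)(k+1) a_{k+2} = 2(k - n) a_k = 2(k - 5) a_k. The right side vanishes at k = 5, so the series with the parity of 5 terminates at degree 5.
Standard normalization: leading coefficient of H_n is 2^n, so a_5 = 2^5 = 32. Work downward with a_k = (k+1)(k+2) a_{k+2} / (2(k - n)):
  a_3 = (4)(5)(32) / (2(3 - 5)) = 640/(-4) = -160
  a_1 = (2)(3)(-160) / (2(1 - 5)) = -960/(-8) = 120
Hence H_5(x) = 32 x^5 - 160 x^3 + 120 x.

H_5(x); series = 32 x^5 - 160 x^3 + 120 x


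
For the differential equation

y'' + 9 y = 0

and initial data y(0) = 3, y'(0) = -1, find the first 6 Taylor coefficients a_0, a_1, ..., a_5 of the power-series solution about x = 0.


Ansatz: y(x) = sum_{n>=0} a_n x^n, so y'(x) = sum_{n>=1} n a_n x^(n-1) and y''(x) = sum_{n>=2} n(n-1) a_n x^(n-2).
Substitute into P(x) y'' + Q(x) y' + R(x) y = 0 with P(x) = 1, Q(x) = 0, R(x) = 9, and match powers of x.
Initial conditions: a_0 = 3, a_1 = -1.
Setting the coefficient of each power of x to zero and solving order by order (substituting the coefficients already found):
  x^0: 2 a_2 + 9 a_0 = 0  ->  2 a_2 = -9 a_0 = -27  ->  a_2 = -27/2
  x^1: 6 a_3 + 9 a_1 = 0  ->  6 a_3 = -9 a_1 = 9  ->  a_3 = 3/2
  x^2: 12 a_4 + 9 a_2 = 0  ->  12 a_4 = -9 a_2 = 243/2  ->  a_4 = 81/8
  x^3: 20 a_5 + 9 a_3 = 0  ->  20 a_5 = -9 a_3 = -27/2  ->  a_5 = -27/40
Truncated series: y(x) = 3 - x - (27/2) x^2 + (3/2) x^3 + (81/8) x^4 - (27/40) x^5 + O(x^6).

a_0 = 3; a_1 = -1; a_2 = -27/2; a_3 = 3/2; a_4 = 81/8; a_5 = -27/40


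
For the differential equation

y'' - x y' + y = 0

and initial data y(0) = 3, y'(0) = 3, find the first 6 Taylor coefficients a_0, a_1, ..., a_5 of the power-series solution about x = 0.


Ansatz: y(x) = sum_{n>=0} a_n x^n, so y'(x) = sum_{n>=1} n a_n x^(n-1) and y''(x) = sum_{n>=2} n(n-1) a_n x^(n-2).
Substitute into P(x) y'' + Q(x) y' + R(x) y = 0 with P(x) = 1, Q(x) = -x, R(x) = 1, and match powers of x.
Initial conditions: a_0 = 3, a_1 = 3.
Setting the coefficient of each power of x to zero and solving order by order (substituting the coefficients already found):
  x^0: 2 a_2 + a_0 = 0  ->  2 a_2 = -a_0 = -3  ->  a_2 = -3/2
  x^1: 6 a_3 = 0  ->  a_3 = 0
  x^2: 12 a_4 - a_2 = 0  ->  12 a_4 = a_2 = -3/2  ->  a_4 = -1/8
  x^3: 20 a_5 - 2 a_3 = 0  ->  20 a_5 = 2 a_3 = 0  ->  a_5 = 0
Truncated series: y(x) = 3 + 3 x - (3/2) x^2 - (1/8) x^4 + O(x^6).

a_0 = 3; a_1 = 3; a_2 = -3/2; a_3 = 0; a_4 = -1/8; a_5 = 0


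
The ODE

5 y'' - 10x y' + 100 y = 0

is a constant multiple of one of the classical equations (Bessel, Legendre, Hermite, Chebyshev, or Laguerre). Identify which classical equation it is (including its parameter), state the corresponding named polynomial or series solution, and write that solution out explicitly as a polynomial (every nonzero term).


All three coefficients share the factor 5; dividing through by 5 gives  y'' - 2x y' + 20 y = 0.
This matches the Hermite equation y'' - 2x y' + 2n y = 0 with 2n = 20, so n = 10; the polynomial solution is H_10(x).
With y = sum_k a_k x^k, matching x^k gives (k+2)(k+1) a_{k+2} = 2(k - n) a_k = 2(k - 10) a_k. The right side vanishes at k = 10, so the series with the parity of 10 terminates at degree 10.
Standard normalization: leading coefficient of H_n is 2^n, so a_10 = 2^10 = 1024. Work downward with a_k = (k+1)(k+2) a_{k+2} / (2(k - n)):
  a_8 = (9)(10)(1024) / (2(8 - 10)) = 92160/(-4) = -23040
  a_6 = (7)(8)(-23040) / (2(6 - 10)) = -1290240/(-8) = 161280
  a_4 = (5)(6)(161280) / (2(4 - 10)) = 4838400/(-12) = -403200
  a_2 = (3)(4)(-403200) / (2(2 - 10)) = -4838400/(-16) = 302400
  a_0 = (1)(2)(302400) / (2(0 - 10)) = 604800/(-20) = -30240
Hence H_10(x) = 1024 x^10 - 23040 x^8 + 161280 x^6 - 403200 x^4 + 302400 x^2 - 30240.

H_10(x); series = 1024 x^10 - 23040 x^8 + 161280 x^6 - 403200 x^4 + 302400 x^2 - 30240


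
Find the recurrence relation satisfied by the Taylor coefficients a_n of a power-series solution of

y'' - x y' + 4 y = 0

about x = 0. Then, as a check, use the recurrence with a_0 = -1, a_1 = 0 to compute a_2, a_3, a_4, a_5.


Substitute y = sum_n a_n x^n.
y''(x) has coefficient (n+2)(n+1) a_{n+2} at x^n;
-x y'(x) has coefficient -n a_n at x^n (shift);
4 y(x) has coefficient 4 a_n at x^n.
Matching x^n: (n+2)(n+1) a_{n+2} + (-n + 4) a_n = 0.
Thus a_{n+2} = (n - 4) / ((n+1)(n+2)) * a_n.

Check with a_0 = -1, a_1 = 0 (apply the recurrence for n = 0, 1, 2, 3): a_0 = -1, a_1 = 0, a_2 = 2, a_3 = 0, a_4 = -1/3, a_5 = 0.

a_(n+2) = (n - 4) / ((n+1)(n+2)) * a_n; check: a_0 = -1, a_1 = 0, a_2 = 2, a_3 = 0, a_4 = -1/3, a_5 = 0


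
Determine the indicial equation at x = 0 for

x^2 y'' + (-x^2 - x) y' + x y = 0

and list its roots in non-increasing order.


Divide by x^2 to reach normal form y'' + P_1(x) y' + P_2(x) y = 0 with P_1(x) = -1 - 1/x and P_2(x) = 1/x.
x = 0 is a singular point because the y'-coefficient -1 - 1/x has a pole at x = 0 and the y-coefficient 1/x has a pole at x = 0.
It is a regular singular point because x P_1(x) = p(x) = -x - 1 and x^2 P_2(x) = q(x) = x are polynomials, hence analytic at x = 0.
p(0) = -1,  q(0) = 0.
Indicial equation: r(r-1) + p(0) r + q(0) = 0, i.e. r^2 + (p(0) - 1) r + q(0) = 0, i.e. r^2 - 2 r = 0.
Discriminant: (-2)^2 - 4(0) = 4, so r = (2 ± 2)/2.
Solving: r_1 = 2, r_2 = 0.

indicial: r^2 - 2 r = 0; roots r_1 = 2, r_2 = 0


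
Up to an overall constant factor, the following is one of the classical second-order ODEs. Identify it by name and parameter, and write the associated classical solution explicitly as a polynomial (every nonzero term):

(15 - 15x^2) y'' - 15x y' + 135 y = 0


All three coefficients share the factor 15; dividing through by 15 gives  (1 - x^2) y'' - x y' + 9 y = 0.
This matches the Chebyshev equation (1 - x^2) y'' - x y' + n^2 y = 0 (note the -x y' term, not -2x y') with n^2 = 9, so n = 3; the polynomial solution is T_3(x).
With y = sum_k a_k x^k, matching x^k gives (k+2)(k+1) a_{k+2} = (k^2 - n^2) a_k = (k - 3)(k + 3) a_k. The right side vanishes at k = 3, so the series with the parity of 3 terminates at degree 3.
Standard normalization: leading coefficient of T_n is 2^(n-1), so a_3 = 2^2 = 4. Work downward with a_k = (k+1)(k+2) a_{k+2} / ((k - 3)(k + 3)):
  a_1 = (2)(3)(4) / ((1 - 3)(1 + 3)) = 24/(-8) = -3
Hence T_3(x) = 4 x^3 - 3 x.

T_3(x); series = 4 x^3 - 3 x


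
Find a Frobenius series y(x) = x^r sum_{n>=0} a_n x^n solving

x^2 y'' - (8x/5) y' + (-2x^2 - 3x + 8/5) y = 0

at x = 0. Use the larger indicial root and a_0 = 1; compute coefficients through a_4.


Write in Frobenius form y'' + (p(x)/x) y' + (q(x)/x^2) y = 0:
  p(x) = -8/5,  q(x) = -2x^2 - 3x + 8/5.
Indicial equation: r(r-1) + (-8/5) r + (8/5) = 0 -> roots r_1 = 8/5, r_2 = 1.
Take r = r_1 = 8/5. Let y(x) = x^r sum_{n>=0} a_n x^n with a_0 = 1.
Substitute y = x^r sum a_n x^n and match x^{r+n}. The recurrence is
  D(n) a_n - 3 a_{n-1} - 2 a_{n-2} = 0,  where D(n) = (r+n)(r+n-1) + (-8/5)(r+n) + (8/5).
  a_n = [3 a_{n-1} + 2 a_{n-2}] / D(n).
Since the indicial polynomial factors as (r - r_1)(r - r_2), D(n) = (r_1 + n - r_1)(r_1 + n - r_2) = n(n + 3/5).
Evaluating step by step (a_0 = 1):
  n = 1: D(1) = 1(1 + 3/5) = 8/5; numerator = 3(1) = 3; a_1 = (3)/(8/5) = 15/8
  n = 2: D(2) = 2(2 + 3/5) = 26/5; numerator = 3(15/8) + 2(1) = 61/8; a_2 = (61/8)/(26/5) = 305/208
  n = 3: D(3) = 3(3 + 3/5) = 54/5; numerator = 3(305/208) + 2(15/8) = 1695/208; a_3 = (1695/208)/(54/5) = 2825/3744
  n = 4: D(4) = 4(4 + 3/5) = 92/5; numerator = 3(2825/3744) + 2(305/208) = 6485/1248; a_4 = (6485/1248)/(92/5) = 32425/114816

r = 8/5; a_0 = 1; a_1 = 15/8; a_2 = 305/208; a_3 = 2825/3744; a_4 = 32425/114816


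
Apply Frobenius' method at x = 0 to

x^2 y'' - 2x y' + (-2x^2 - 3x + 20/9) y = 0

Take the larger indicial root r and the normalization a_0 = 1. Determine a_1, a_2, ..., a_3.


Write in Frobenius form y'' + (p(x)/x) y' + (q(x)/x^2) y = 0:
  p(x) = -2,  q(x) = -2x^2 - 3x + 20/9.
Indicial equation: r(r-1) + (-2) r + (20/9) = 0 -> roots r_1 = 5/3, r_2 = 4/3.
Take r = r_1 = 5/3. Let y(x) = x^r sum_{n>=0} a_n x^n with a_0 = 1.
Substitute y = x^r sum a_n x^n and match x^{r+n}. The recurrence is
  D(n) a_n - 3 a_{n-1} - 2 a_{n-2} = 0,  where D(n) = (r+n)(r+n-1) + (-2)(r+n) + (20/9).
  a_n = [3 a_{n-1} + 2 a_{n-2}] / D(n).
Since the indicial polynomial factors as (r - r_1)(r - r_2), D(n) = (r_1 + n - r_1)(r_1 + n - r_2) = n(n + 1/3).
Evaluating step by step (a_0 = 1):
  n = 1: D(1) = 1(1 + 1/3) = 4/3; numerator = 3(1) = 3; a_1 = (3)/(4/3) = 9/4
  n = 2: D(2) = 2(2 + 1/3) = 14/3; numerator = 3(9/4) + 2(1) = 35/4; a_2 = (35/4)/(14/3) = 15/8
  n = 3: D(3) = 3(3 + 1/3) = 10; numerator = 3(15/8) + 2(9/4) = 81/8; a_3 = (81/8)/(10) = 81/80

r = 5/3; a_0 = 1; a_1 = 9/4; a_2 = 15/8; a_3 = 81/80
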